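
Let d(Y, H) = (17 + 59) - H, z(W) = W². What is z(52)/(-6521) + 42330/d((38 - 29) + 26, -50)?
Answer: 45948871/136941 ≈ 335.54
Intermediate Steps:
d(Y, H) = 76 - H
z(52)/(-6521) + 42330/d((38 - 29) + 26, -50) = 52²/(-6521) + 42330/(76 - 1*(-50)) = 2704*(-1/6521) + 42330/(76 + 50) = -2704/6521 + 42330/126 = -2704/6521 + 42330*(1/126) = -2704/6521 + 7055/21 = 45948871/136941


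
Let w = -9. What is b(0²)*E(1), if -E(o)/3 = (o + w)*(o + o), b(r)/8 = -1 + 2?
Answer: 384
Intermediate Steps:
b(r) = 8 (b(r) = 8*(-1 + 2) = 8*1 = 8)
E(o) = -6*o*(-9 + o) (E(o) = -3*(o - 9)*(o + o) = -3*(-9 + o)*2*o = -6*o*(-9 + o))
b(0²)*E(1) = 8*(6*1*(9 - 1*1)) = 8*(6*1*(9 - 1)) = 8*(6*1*8) = 8*48 = 384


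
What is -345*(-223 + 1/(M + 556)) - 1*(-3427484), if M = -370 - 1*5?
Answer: 634299494/181 ≈ 3.5044e+6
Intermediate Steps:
M = -375 (M = -370 - 5 = -375)
-345*(-223 + 1/(M + 556)) - 1*(-3427484) = -345*(-223 + 1/(-375 + 556)) - 1*(-3427484) = -345*(-223 + 1/181) + 3427484 = -345*(-40362/181) + 3427484 = 13924890/181 + 3427484 = 634299494/181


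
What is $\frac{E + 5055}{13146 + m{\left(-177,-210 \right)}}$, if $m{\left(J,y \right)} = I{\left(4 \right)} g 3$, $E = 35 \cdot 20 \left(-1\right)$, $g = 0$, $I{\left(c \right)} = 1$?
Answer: $\frac{4355}{13146} \approx 0.33128$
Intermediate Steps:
$E = -700$ ($E = 700 \left(-1\right) = -700$)
$m{\left(J,y \right)} = 0$ ($m{\left(J,y \right)} = 1 \cdot 0 \cdot 3 = 0 \cdot 3 = 0$)
$\frac{E + 5055}{13146 + m{\left(-177,-210 \right)}} = \frac{-700 + 5055}{13146 + 0} = \frac{4355}{13146}$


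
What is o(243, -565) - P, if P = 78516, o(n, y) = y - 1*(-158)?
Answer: -78923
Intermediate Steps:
o(n, y) = 158 + y (o(n, y) = y + 158 = 158 + y)
o(243, -565) - P = (158 - 565) - 1*78516 = -407 - 78516 = -78923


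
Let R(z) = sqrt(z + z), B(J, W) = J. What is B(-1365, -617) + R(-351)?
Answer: -1365 + 3*I*sqrt(78) ≈ -1365.0 + 26.495*I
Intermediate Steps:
R(z) = sqrt(2)*sqrt(z) (R(z) = sqrt(2*z) = sqrt(2)*sqrt(z))
B(-1365, -617) + R(-351) = -1365 + sqrt(2)*sqrt(-351) = -1365 + sqrt(2)*(3*I*sqrt(39)) = -1365 + 3*I*sqrt(78)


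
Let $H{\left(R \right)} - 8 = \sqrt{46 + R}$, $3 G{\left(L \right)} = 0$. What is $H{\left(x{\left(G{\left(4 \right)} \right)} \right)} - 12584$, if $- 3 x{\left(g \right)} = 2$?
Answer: $-12576 + \frac{2 \sqrt{102}}{3} \approx -12569.0$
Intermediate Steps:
$G{\left(L \right)} = 0$ ($G{\left(L \right)} = \frac{1}{3} \cdot 0 = 0$)
$x{\left(g \right)} = - \frac{2}{3}$ ($x{\left(g \right)} = \left(- \frac{1}{3}\right) 2 = - \frac{2}{3}$)
$H{\left(R \right)} = 8 + \sqrt{46 + R}$
$H{\left(x{\left(G{\left(4 \right)} \right)} \right)} - 12584 = \left(8 + \sqrt{46 - \frac{2}{3}}\right) - 12584 = \left(8 + \sqrt{\frac{136}{3}}\right) - 12584 = \left(8 + \frac{2 \sqrt{102}}{3}\right) - 12584 = -12576 + \frac{2 \sqrt{102}}{3}$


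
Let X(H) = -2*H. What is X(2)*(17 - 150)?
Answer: 532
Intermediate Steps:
X(2)*(17 - 150) = (-2*2)*(17 - 150) = -4*(-133) = 532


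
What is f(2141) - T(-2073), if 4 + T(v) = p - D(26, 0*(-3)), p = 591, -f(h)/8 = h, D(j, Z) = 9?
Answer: -17706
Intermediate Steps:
f(h) = -8*h
T(v) = 578 (T(v) = -4 + (591 - 1*9) = -4 + (591 - 9) = -4 + 582 = 578)
f(2141) - T(-2073) = -8*2141 - 1*578 = -17128 - 578 = -17706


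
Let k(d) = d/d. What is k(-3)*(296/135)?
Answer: 296/135 ≈ 2.1926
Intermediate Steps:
k(d) = 1
k(-3)*(296/135) = 1*(296/135) = 296/135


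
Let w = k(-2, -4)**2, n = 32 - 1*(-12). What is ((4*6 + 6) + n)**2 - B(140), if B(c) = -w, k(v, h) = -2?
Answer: 5480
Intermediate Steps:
n = 44 (n = 32 + 12 = 44)
w = 4 (w = (-2)**2 = 4)
B(c) = -4 (B(c) = -1*4 = -4)
((4*6 + 6) + n)**2 - B(140) = ((4*6 + 6) + 44)**2 - 1*(-4) = ((24 + 6) + 44)**2 + 4 = (30 + 44)**2 + 4 = 74**2 + 4 = 5476 + 4 = 5480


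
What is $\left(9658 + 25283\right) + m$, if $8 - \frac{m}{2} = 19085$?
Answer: $-3213$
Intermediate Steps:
$m = -38154$ ($m = 16 - 38170 = -38154$)
$\left(9658 + 25283\right) + m = \left(9658 + 25283\right) - 38154 = 34941 - 38154 = -3213$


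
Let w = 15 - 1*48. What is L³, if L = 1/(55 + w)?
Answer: 1/10648 ≈ 9.3914e-5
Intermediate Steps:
w = -33 (w = 15 - 48 = -33)
L = 1/22 (L = 1/(55 - 33) = 1/22 ≈ 0.045455)
L³ = (1/22)³ = 1/10648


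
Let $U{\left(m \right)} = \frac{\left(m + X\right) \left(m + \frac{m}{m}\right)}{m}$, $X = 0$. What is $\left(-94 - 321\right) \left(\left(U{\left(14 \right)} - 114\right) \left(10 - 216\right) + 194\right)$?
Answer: $-8544020$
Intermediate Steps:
$U{\left(m \right)} = 1 + m$ ($U{\left(m \right)} = \frac{\left(m + 0\right) \left(m + \frac{m}{m}\right)}{m} = \frac{m \left(m + 1\right)}{m} = \frac{m \left(1 + m\right)}{m} = 1 + m$)
$\left(-94 - 321\right) \left(\left(U{\left(14 \right)} - 114\right) \left(10 - 216\right) + 194\right) = \left(-94 - 321\right) \left(\left(\left(1 + 14\right) - 114\right) \left(10 - 216\right) + 194\right) = - 415 \left(\left(15 - 114\right) \left(-206\right) + 194\right) = - 415 \left(\left(-99\right) \left(-206\right) + 194\right) = - 415 \left(20394 + 194\right) = \left(-415\right) 20588 = -8544020$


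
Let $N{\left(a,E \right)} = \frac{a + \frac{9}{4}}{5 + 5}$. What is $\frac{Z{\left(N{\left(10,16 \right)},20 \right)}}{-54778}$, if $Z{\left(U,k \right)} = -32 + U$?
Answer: $\frac{1231}{2191120} \approx 0.00056181$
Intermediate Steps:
$N{\left(a,E \right)} = \frac{9}{40} + \frac{a}{10}$ ($N{\left(a,E \right)} = \frac{a + 9 \cdot \frac{1}{4}}{10} = \left(a + \frac{9}{4}\right) \frac{1}{10} = \left(\frac{9}{4} + a\right) \frac{1}{10} = \frac{9}{40} + \frac{a}{10}$)
$\frac{Z{\left(N{\left(10,16 \right)},20 \right)}}{-54778} = \frac{-32 + \left(\frac{9}{40} + \frac{1}{10} \cdot 10\right)}{-54778} = \left(-32 + \left(\frac{9}{40} + 1\right)\right) \left(- \frac{1}{54778}\right) = \left(-32 + \frac{49}{40}\right) \left(- \frac{1}{54778}\right) = \left(- \frac{1231}{40}\right) \left(- \frac{1}{54778}\right) = \frac{1231}{2191120}$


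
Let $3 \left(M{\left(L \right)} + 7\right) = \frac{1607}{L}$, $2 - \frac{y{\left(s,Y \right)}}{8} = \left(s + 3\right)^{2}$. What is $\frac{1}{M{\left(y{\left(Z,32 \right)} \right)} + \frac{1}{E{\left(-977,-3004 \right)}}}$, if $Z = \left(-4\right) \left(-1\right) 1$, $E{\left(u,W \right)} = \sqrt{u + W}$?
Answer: $- \frac{14224622568}{119837825071} + \frac{424128 i \sqrt{3981}}{119837825071} \approx -0.1187 + 0.00022331 i$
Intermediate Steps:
$E{\left(u,W \right)} = \sqrt{W + u}$
$Z = 4$ ($Z = 4 \cdot 1 = 4$)
$y{\left(s,Y \right)} = 16 - 8 \left(3 + s\right)^{2}$ ($y{\left(s,Y \right)} = 16 - 8 \left(s + 3\right)^{2} = 16 - 8 \left(3 + s\right)^{2}$)
$M{\left(L \right)} = -7 + \frac{1607}{3 L}$ ($M{\left(L \right)} = -7 + \frac{1607 \frac{1}{L}}{3} = -7 + \frac{1607}{3 L}$)
$\frac{1}{M{\left(y{\left(Z,32 \right)} \right)} + \frac{1}{E{\left(-977,-3004 \right)}}} = \frac{1}{\left(-7 + \frac{1607}{3 \left(16 - 8 \left(3 + 4\right)^{2}\right)}\right) + \frac{1}{\sqrt{-3004 - 977}}} = \frac{1}{\left(-7 + \frac{1607}{3 \left(16 - 8 \cdot 7^{2}\right)}\right) + \frac{1}{\sqrt{-3981}}} = \frac{1}{\left(-7 + \frac{1607}{3 \left(16 - 392\right)}\right) + \frac{1}{i \sqrt{3981}}} = \frac{1}{\left(-7 + \frac{1607}{3 \left(16 - 392\right)}\right) - \frac{i \sqrt{3981}}{3981}} = \frac{1}{\left(-7 + \frac{1607}{3 \left(-376\right)}\right) - \frac{i \sqrt{3981}}{3981}} = \frac{1}{\left(-7 + \frac{1607}{3} \left(- \frac{1}{376}\right)\right) - \frac{i \sqrt{3981}}{3981}} = \frac{1}{\left(-7 - \frac{1607}{1128}\right) - \frac{i \sqrt{3981}}{3981}} = \frac{1}{- \frac{9503}{1128} - \frac{i \sqrt{3981}}{3981}}$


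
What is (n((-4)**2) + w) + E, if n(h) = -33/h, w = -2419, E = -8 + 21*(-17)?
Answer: -44577/16 ≈ -2786.1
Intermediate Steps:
E = -365 (E = -8 - 357 = -365)
(n((-4)**2) + w) + E = (-33/((-4)**2) - 2419) - 365 = (-33/16 - 2419) - 365 = -38737/16 - 365 = -44577/16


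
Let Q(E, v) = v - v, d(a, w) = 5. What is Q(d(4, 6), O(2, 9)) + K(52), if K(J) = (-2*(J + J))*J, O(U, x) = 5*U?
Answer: -10816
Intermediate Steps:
K(J) = -4*J**2 (K(J) = (-4*J)*J = -4*J**2)
Q(E, v) = 0
Q(d(4, 6), O(2, 9)) + K(52) = 0 - 4*52**2 = 0 - 4*2704 = 0 - 10816 = -10816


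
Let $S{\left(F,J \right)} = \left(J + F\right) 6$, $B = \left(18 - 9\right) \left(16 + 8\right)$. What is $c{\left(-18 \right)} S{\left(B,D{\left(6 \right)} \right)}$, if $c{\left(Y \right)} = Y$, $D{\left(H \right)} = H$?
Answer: $-23976$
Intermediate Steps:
$B = 216$ ($B = 9 \cdot 24 = 216$)
$S{\left(F,J \right)} = 6 F + 6 J$ ($S{\left(F,J \right)} = \left(F + J\right) 6 = 6 F + 6 J$)
$c{\left(-18 \right)} S{\left(B,D{\left(6 \right)} \right)} = - 18 \left(6 \cdot 216 + 6 \cdot 6\right) = - 18 \left(1296 + 36\right) = \left(-18\right) 1332 = -23976$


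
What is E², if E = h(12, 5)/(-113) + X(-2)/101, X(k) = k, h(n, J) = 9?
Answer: 1288225/130256569 ≈ 0.0098899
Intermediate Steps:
E = -1135/11413 (E = 9/(-113) - 2/101 = 9*(-1/113) - 2*1/101 = -9/113 - 2/101 = -1135/11413 ≈ -0.099448)
E² = (-1135/11413)² = 1288225/130256569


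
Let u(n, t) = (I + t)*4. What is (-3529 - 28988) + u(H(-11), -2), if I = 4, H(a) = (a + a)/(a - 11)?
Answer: -32509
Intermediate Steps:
H(a) = 2*a/(-11 + a) (H(a) = (2*a)/(-11 + a) = 2*a/(-11 + a))
u(n, t) = 16 + 4*t (u(n, t) = (4 + t)*4 = 16 + 4*t)
(-3529 - 28988) + u(H(-11), -2) = (-3529 - 28988) + (16 + 4*(-2)) = -32517 + (16 - 8) = -32517 + 8 = -32509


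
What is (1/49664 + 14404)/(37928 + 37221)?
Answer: 715360257/3732199936 ≈ 0.19167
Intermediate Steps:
(1/49664 + 14404)/(37928 + 37221) = (1/49664 + 14404)/75149 = (715360257/49664)*(1/75149) = 715360257/3732199936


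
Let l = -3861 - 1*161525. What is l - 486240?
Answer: -651626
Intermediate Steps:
l = -165386 (l = -3861 - 161525 = -165386)
l - 486240 = -165386 - 486240 = -651626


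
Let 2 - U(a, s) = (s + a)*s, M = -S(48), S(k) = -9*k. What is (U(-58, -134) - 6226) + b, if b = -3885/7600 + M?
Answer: -47911177/1520 ≈ -31521.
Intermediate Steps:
M = 432 (M = -(-9)*48 = -1*(-432) = 432)
U(a, s) = 2 - s*(a + s) (U(a, s) = 2 - (s + a)*s = 2 - (a + s)*s = 2 - s*(a + s))
b = 655863/1520 (b = -3885/7600 + 432 = -3885*1/7600 + 432 = -777/1520 + 432 = 655863/1520 ≈ 431.49)
(U(-58, -134) - 6226) + b = ((2 - 1*(-134)**2 - 1*(-58)*(-134)) - 6226) + 655863/1520 = ((2 - 1*17956 - 7772) - 6226) + 655863/1520 = ((2 - 17956 - 7772) - 6226) + 655863/1520 = (-25726 - 6226) + 655863/1520 = -31952 + 655863/1520 = -47911177/1520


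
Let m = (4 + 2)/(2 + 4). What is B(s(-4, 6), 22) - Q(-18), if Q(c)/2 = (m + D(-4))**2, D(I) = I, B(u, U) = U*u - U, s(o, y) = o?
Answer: -128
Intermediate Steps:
m = 1 (m = 6/6 = 6*(1/6) = 1)
B(u, U) = -U + U*u
Q(c) = 18 (Q(c) = 2*(1 - 4)**2 = 2*(-3)**2 = 2*9 = 18)
B(s(-4, 6), 22) - Q(-18) = 22*(-1 - 4) - 1*18 = 22*(-5) - 18 = -110 - 18 = -128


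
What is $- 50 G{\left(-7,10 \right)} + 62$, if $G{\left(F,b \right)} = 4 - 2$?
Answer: $-38$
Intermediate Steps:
$G{\left(F,b \right)} = 2$ ($G{\left(F,b \right)} = 4 - 2 = 2$)
$- 50 G{\left(-7,10 \right)} + 62 = \left(-50\right) 2 + 62 = -100 + 62 = -38$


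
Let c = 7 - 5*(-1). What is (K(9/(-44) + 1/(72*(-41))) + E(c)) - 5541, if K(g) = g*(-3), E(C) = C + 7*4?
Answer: -59536171/10824 ≈ -5500.4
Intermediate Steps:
c = 12 (c = 7 + 5 = 12)
E(C) = 28 + C (E(C) = C + 28 = 28 + C)
K(g) = -3*g
(K(9/(-44) + 1/(72*(-41))) + E(c)) - 5541 = (-3*(9/(-44) + 1/(72*(-41))) + (28 + 12)) - 5541 = (-3*(9*(-1/44) + (1/72)*(-1/41)) + 40) - 5541 = (-3*(-9/44 - 1/2952) + 40) - 5541 = (-3*(-6653/32472) + 40) - 5541 = (6653/10824 + 40) - 5541 = 439613/10824 - 5541 = -59536171/10824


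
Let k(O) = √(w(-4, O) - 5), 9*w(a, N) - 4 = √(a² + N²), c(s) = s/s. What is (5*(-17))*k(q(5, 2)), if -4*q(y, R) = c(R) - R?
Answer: -85*I*√(164 - √257)/6 ≈ -172.33*I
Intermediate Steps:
c(s) = 1
q(y, R) = -¼ + R/4 (q(y, R) = -(1 - R)/4 = -¼ + R/4)
w(a, N) = 4/9 + √(N² + a²)/9 (w(a, N) = 4/9 + √(a² + N²)/9 = 4/9 + √(N² + a²)/9)
k(O) = √(-41/9 + √(16 + O²)/9) (k(O) = √((4/9 + √(O² + (-4)²)/9) - 5) = √((4/9 + √(O² + 16)/9) - 5) = √((4/9 + √(16 + O²)/9) - 5) = √(-41/9 + √(16 + O²)/9))
(5*(-17))*k(q(5, 2)) = (5*(-17))*(√(-41 + √(16 + (-¼ + (¼)*2)²))/3) = -85*√(-41 + √(16 + (-¼ + ½)²))/3 = -85*√(-41 + √(16 + (¼)²))/3 = -85*√(-41 + √(16 + 1/16))/3 = -85*√(-41 + √(257/16))/3 = -85*√(-41 + √257/4)/3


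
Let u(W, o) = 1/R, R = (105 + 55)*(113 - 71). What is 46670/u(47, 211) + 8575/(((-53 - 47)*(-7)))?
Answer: 1254489649/4 ≈ 3.1362e+8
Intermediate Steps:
R = 6720 (R = 160*42 = 6720)
u(W, o) = 1/6720
46670/u(47, 211) + 8575/(((-53 - 47)*(-7))) = 46670/(1/6720) + 8575/(((-53 - 47)*(-7))) = 46670*6720 + 8575/((-100*(-7))) = 313622400 + 8575/700 = 313622400 + 8575*(1/700) = 313622400 + 49/4 = 1254489649/4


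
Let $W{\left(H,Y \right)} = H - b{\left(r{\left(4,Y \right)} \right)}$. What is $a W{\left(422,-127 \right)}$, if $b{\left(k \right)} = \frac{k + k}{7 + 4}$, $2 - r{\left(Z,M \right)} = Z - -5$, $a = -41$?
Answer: $- \frac{190896}{11} \approx -17354.0$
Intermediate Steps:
$r{\left(Z,M \right)} = -3 - Z$ ($r{\left(Z,M \right)} = 2 - \left(Z - -5\right) = 2 - \left(Z + 5\right) = 2 - \left(5 + Z\right) = -3 - Z$)
$b{\left(k \right)} = \frac{2 k}{11}$
$W{\left(H,Y \right)} = \frac{14}{11} + H$ ($W{\left(H,Y \right)} = H - \frac{2 \left(-3 - 4\right)}{11} = H - \frac{2}{11} \left(-7\right) = H - - \frac{14}{11} = H + \frac{14}{11} = \frac{14}{11} + H$)
$a W{\left(422,-127 \right)} = - 41 \left(\frac{14}{11} + 422\right) = \left(-41\right) \frac{4656}{11} = - \frac{190896}{11}$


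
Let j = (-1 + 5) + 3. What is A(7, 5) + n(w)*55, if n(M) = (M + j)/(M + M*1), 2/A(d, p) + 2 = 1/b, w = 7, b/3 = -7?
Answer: 2323/43 ≈ 54.023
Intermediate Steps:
b = -21 (b = 3*(-7) = -21)
A(d, p) = -42/43 (A(d, p) = 2/(-2 + 1/(-21)) = 2/(-2 - 1/21) = 2/(-43/21) = 2*(-21/43) = -42/43)
j = 7 (j = 4 + 3 = 7)
n(M) = (7 + M)/(2*M) (n(M) = (M + 7)/(M + M*1) = (7 + M)/(M + M) = (7 + M)/((2*M)) = (7 + M)*(1/(2*M)) = (7 + M)/(2*M))
A(7, 5) + n(w)*55 = -42/43 + ((1/2)*(7 + 7)/7)*55 = -42/43 + ((1/2)*(1/7)*14)*55 = -42/43 + 1*55 = -42/43 + 55 = 2323/43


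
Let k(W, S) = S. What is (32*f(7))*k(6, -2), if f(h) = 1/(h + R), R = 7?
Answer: -32/7 ≈ -4.5714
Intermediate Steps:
f(h) = 1/(7 + h) (f(h) = 1/(h + 7) = 1/(7 + h))
(32*f(7))*k(6, -2) = (32/(7 + 7))*(-2) = (32/14)*(-2) = (32*(1/14))*(-2) = (16/7)*(-2) = -32/7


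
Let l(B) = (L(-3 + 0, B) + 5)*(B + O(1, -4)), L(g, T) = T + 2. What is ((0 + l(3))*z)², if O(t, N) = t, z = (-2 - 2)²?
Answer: 409600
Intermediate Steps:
z = 16 (z = (-4)² = 16)
L(g, T) = 2 + T
l(B) = (1 + B)*(7 + B) (l(B) = ((2 + B) + 5)*(B + 1) = (7 + B)*(1 + B) = (1 + B)*(7 + B))
((0 + l(3))*z)² = ((0 + (7 + 3² + 8*3))*16)² = ((0 + (7 + 9 + 24))*16)² = ((0 + 40)*16)² = (40*16)² = 640² = 409600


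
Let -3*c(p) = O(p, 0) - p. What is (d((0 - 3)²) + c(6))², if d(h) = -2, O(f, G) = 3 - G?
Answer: 1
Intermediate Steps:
c(p) = -1 + p/3 (c(p) = -((3 - 1*0) - p)/3 = -((3 + 0) - p)/3 = -(3 - p)/3 = -1 + p/3)
(d((0 - 3)²) + c(6))² = (-2 + (-1 + (⅓)*6))² = (-2 + (-1 + 2))² = (-2 + 1)² = (-1)² = 1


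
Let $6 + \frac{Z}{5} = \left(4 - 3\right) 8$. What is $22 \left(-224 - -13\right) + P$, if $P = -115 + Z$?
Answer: $-4747$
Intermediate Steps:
$Z = 10$ ($Z = -30 + 5 \left(4 - 3\right) 8 = -30 + 5 \cdot 1 \cdot 8 = -30 + 5 \cdot 8 = -30 + 40 = 10$)
$P = -105$ ($P = -115 + 10 = -105$)
$22 \left(-224 - -13\right) + P = 22 \left(-224 - -13\right) - 105 = 22 \left(-224 + 13\right) - 105 = 22 \left(-211\right) - 105 = -4642 - 105 = -4747$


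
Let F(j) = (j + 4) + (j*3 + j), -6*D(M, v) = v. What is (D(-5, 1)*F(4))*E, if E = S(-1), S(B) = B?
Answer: 4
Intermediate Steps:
D(M, v) = -v/6
F(j) = 4 + 5*j (F(j) = (4 + j) + (3*j + j) = (4 + j) + 4*j = 4 + 5*j)
E = -1
(D(-5, 1)*F(4))*E = ((-⅙*1)*(4 + 5*4))*(-1) = -(4 + 20)/6*(-1) = -⅙*24*(-1) = -4*(-1) = 4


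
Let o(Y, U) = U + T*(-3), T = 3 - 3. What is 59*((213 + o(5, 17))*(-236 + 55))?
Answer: -2456170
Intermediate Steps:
T = 0
o(Y, U) = U (o(Y, U) = U + 0*(-3) = U + 0 = U)
59*((213 + o(5, 17))*(-236 + 55)) = 59*((213 + 17)*(-236 + 55)) = 59*(230*(-181)) = 59*(-41630) = -2456170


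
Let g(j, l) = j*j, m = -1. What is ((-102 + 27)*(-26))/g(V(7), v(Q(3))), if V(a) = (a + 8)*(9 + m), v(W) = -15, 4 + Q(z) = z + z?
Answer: 13/96 ≈ 0.13542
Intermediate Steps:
Q(z) = -4 + 2*z (Q(z) = -4 + (z + z) = -4 + 2*z)
V(a) = 64 + 8*a (V(a) = (a + 8)*(9 - 1) = (8 + a)*8 = 64 + 8*a)
g(j, l) = j²
((-102 + 27)*(-26))/g(V(7), v(Q(3))) = ((-102 + 27)*(-26))/((64 + 8*7)²) = (-75*(-26))/((64 + 56)²) = 1950/(120²) = 1950/14400 = 1950*(1/14400) = 13/96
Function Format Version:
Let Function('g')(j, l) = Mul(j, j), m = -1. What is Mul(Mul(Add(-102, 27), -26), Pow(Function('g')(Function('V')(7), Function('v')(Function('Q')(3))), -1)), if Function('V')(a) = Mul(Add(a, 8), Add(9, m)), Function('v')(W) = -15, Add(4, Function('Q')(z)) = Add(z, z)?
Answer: Rational(13, 96) ≈ 0.13542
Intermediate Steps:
Function('Q')(z) = Add(-4, Mul(2, z)) (Function('Q')(z) = Add(-4, Add(z, z)) = Add(-4, Mul(2, z)))
Function('V')(a) = Add(64, Mul(8, a)) (Function('V')(a) = Mul(Add(a, 8), Add(9, -1)) = Mul(Add(8, a), 8) = Add(64, Mul(8, a)))
Function('g')(j, l) = Pow(j, 2)
Mul(Mul(Add(-102, 27), -26), Pow(Function('g')(Function('V')(7), Function('v')(Function('Q')(3))), -1)) = Mul(Mul(Add(-102, 27), -26), Pow(Pow(Add(64, Mul(8, 7)), 2), -1)) = Mul(Mul(-75, -26), Pow(Pow(Add(64, 56), 2), -1)) = Mul(1950, Pow(Pow(120, 2), -1)) = Mul(1950, Pow(14400, -1)) = Mul(1950, Rational(1, 14400)) = Rational(13, 96)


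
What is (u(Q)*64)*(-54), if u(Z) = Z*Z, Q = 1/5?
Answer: -3456/25 ≈ -138.24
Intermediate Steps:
Q = 1/5 ≈ 0.20000
u(Z) = Z**2
(u(Q)*64)*(-54) = ((1/5)**2*64)*(-54) = ((1/25)*64)*(-54) = (64/25)*(-54) = -3456/25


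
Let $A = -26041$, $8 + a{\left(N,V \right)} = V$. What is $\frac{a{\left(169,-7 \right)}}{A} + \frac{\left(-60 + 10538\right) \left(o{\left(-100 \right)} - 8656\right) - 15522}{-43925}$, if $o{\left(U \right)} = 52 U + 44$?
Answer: $\frac{3769114010853}{1143850925} \approx 3295.1$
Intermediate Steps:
$o{\left(U \right)} = 44 + 52 U$
$a{\left(N,V \right)} = -8 + V$
$\frac{a{\left(169,-7 \right)}}{A} + \frac{\left(-60 + 10538\right) \left(o{\left(-100 \right)} - 8656\right) - 15522}{-43925} = \frac{-8 - 7}{-26041} + \frac{\left(-60 + 10538\right) \left(\left(44 + 52 \left(-100\right)\right) - 8656\right) - 15522}{-43925} = \left(-15\right) \left(- \frac{1}{26041}\right) + \left(10478 \left(\left(44 - 5200\right) - 8656\right) - 15522\right) \left(- \frac{1}{43925}\right) = \frac{15}{26041} + \left(10478 \left(-5156 - 8656\right) - 15522\right) \left(- \frac{1}{43925}\right) = \frac{15}{26041} + \left(10478 \left(-13812\right) - 15522\right) \left(- \frac{1}{43925}\right) = \frac{15}{26041} + \left(-144722136 - 15522\right) \left(- \frac{1}{43925}\right) = \frac{15}{26041} - - \frac{144737658}{43925} = \frac{15}{26041} + \frac{144737658}{43925} = \frac{3769114010853}{1143850925}$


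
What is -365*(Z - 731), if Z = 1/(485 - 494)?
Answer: 2401700/9 ≈ 2.6686e+5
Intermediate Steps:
Z = -1/9 (Z = 1/(-9) = -1/9 ≈ -0.11111)
-365*(Z - 731) = -365*(-1/9 - 731) = -365*(-6580/9) = 2401700/9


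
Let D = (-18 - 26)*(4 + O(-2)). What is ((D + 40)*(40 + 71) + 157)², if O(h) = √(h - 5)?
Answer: 56199529 + 145924152*I*√7 ≈ 5.62e+7 + 3.8608e+8*I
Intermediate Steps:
O(h) = √(-5 + h)
D = -176 - 44*I*√7 (D = (-18 - 26)*(4 + √(-5 - 2)) = -44*(4 + √(-7)) = -44*(4 + I*√7) = -176 - 44*I*√7 ≈ -176.0 - 116.41*I)
((D + 40)*(40 + 71) + 157)² = (((-176 - 44*I*√7) + 40)*(40 + 71) + 157)² = ((-136 - 44*I*√7)*111 + 157)² = ((-15096 - 4884*I*√7) + 157)² = (-14939 - 4884*I*√7)²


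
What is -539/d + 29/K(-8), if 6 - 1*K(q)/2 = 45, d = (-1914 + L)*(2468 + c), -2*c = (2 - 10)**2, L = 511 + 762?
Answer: -1077161/2899884 ≈ -0.37145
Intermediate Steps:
L = 1273
c = -32 (c = -(2 - 10)**2/2 = -1/2*(-8)**2 = -1/2*64 = -32)
d = -1561476 (d = (-1914 + 1273)*(2468 - 32) = -641*2436 = -1561476)
K(q) = -78 (K(q) = 12 - 2*45 = 12 - 90 = -78)
-539/d + 29/K(-8) = -539/(-1561476) + 29/(-78) = -539*(-1/1561476) + 29*(-1/78) = 77/223068 - 29/78 = -1077161/2899884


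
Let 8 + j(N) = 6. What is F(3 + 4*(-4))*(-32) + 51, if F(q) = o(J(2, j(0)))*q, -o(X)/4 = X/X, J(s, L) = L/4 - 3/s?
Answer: -1613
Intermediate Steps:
j(N) = -2 (j(N) = -8 + 6 = -2)
J(s, L) = -3/s + L/4 (J(s, L) = L*(¼) - 3/s = L/4 - 3/s = -3/s + L/4)
o(X) = -4 (o(X) = -4*X/X = -4*1 = -4)
F(q) = -4*q
F(3 + 4*(-4))*(-32) + 51 = -4*(3 + 4*(-4))*(-32) + 51 = -4*(3 - 16)*(-32) + 51 = -4*(-13)*(-32) + 51 = 52*(-32) + 51 = -1664 + 51 = -1613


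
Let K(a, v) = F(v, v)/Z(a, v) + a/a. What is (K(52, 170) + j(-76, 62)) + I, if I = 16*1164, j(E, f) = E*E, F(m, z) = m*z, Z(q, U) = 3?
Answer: 102103/3 ≈ 34034.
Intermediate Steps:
K(a, v) = 1 + v²/3 (K(a, v) = (v*v)/3 + a/a = v²*(⅓) + 1 = v²/3 + 1 = 1 + v²/3)
j(E, f) = E²
I = 18624
(K(52, 170) + j(-76, 62)) + I = ((1 + (⅓)*170²) + (-76)²) + 18624 = ((1 + (⅓)*28900) + 5776) + 18624 = ((1 + 28900/3) + 5776) + 18624 = (28903/3 + 5776) + 18624 = 46231/3 + 18624 = 102103/3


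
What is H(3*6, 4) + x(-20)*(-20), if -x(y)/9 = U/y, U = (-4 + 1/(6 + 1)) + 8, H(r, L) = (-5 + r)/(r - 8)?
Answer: -2519/70 ≈ -35.986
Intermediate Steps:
H(r, L) = (-5 + r)/(-8 + r)
U = 29/7 (U = (-4 + 1/7) + 8 = (-4 + ⅐) + 8 = -27/7 + 8 = 29/7 ≈ 4.1429)
x(y) = -261/(7*y)
H(3*6, 4) + x(-20)*(-20) = (-5 + 3*6)/(-8 + 3*6) - 261/7/(-20)*(-20) = (-5 + 18)/(-8 + 18) - 261/7*(-1/20)*(-20) = 13/10 + (261/140)*(-20) = (⅒)*13 - 261/7 = 13/10 - 261/7 = -2519/70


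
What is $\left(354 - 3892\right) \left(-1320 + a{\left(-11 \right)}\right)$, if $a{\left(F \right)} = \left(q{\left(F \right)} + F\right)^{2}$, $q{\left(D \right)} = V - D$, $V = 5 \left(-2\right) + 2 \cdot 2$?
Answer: $4542792$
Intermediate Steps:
$V = -6$ ($V = -10 + 4 = -6$)
$q{\left(D \right)} = -6 - D$
$a{\left(F \right)} = 36$ ($a{\left(F \right)} = \left(\left(-6 - F\right) + F\right)^{2} = \left(-6\right)^{2} = 36$)
$\left(354 - 3892\right) \left(-1320 + a{\left(-11 \right)}\right) = \left(354 - 3892\right) \left(-1320 + 36\right) = \left(-3538\right) \left(-1284\right) = 4542792$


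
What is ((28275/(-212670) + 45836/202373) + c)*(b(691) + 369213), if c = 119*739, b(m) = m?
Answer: 46667919008351707064/1434622197 ≈ 3.2530e+10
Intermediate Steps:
c = 87941
((28275/(-212670) + 45836/202373) + c)*(b(691) + 369213) = ((28275/(-212670) + 45836/202373) + 87941)*(691 + 369213) = ((28275*(-1/212670) + 45836*(1/202373)) + 87941)*369904 = ((-1885/14178 + 45836/202373) + 87941)*369904 = (268389703/2869244394 + 87941)*369904 = (252324489642457/2869244394)*369904 = 46667919008351707064/1434622197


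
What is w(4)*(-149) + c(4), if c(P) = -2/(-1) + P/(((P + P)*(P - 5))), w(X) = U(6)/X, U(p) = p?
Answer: -222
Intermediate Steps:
w(X) = 6/X
c(P) = 2 + 1/(2*(-5 + P)) (c(P) = -2*(-1) + P/(((2*P)*(-5 + P))) = 2 + P/((2*P*(-5 + P))) = 2 + P*(1/(2*P*(-5 + P))) = 2 + 1/(2*(-5 + P)))
w(4)*(-149) + c(4) = (6/4)*(-149) + (-19 + 4*4)/(2*(-5 + 4)) = (6*(1/4))*(-149) + (1/2)*(-19 + 16)/(-1) = (3/2)*(-149) + (1/2)*(-1)*(-3) = -447/2 + 3/2 = -222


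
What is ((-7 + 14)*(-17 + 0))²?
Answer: 14161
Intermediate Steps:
((-7 + 14)*(-17 + 0))² = (7*(-17))² = (-119)² = 14161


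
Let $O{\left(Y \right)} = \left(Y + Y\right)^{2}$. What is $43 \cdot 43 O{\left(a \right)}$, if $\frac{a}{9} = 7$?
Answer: $29354724$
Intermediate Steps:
$a = 63$ ($a = 9 \cdot 7 = 63$)
$O{\left(Y \right)} = 4 Y^{2}$ ($O{\left(Y \right)} = \left(2 Y\right)^{2} = 4 Y^{2}$)
$43 \cdot 43 O{\left(a \right)} = 43 \cdot 43 \cdot 4 \cdot 63^{2} = 1849 \cdot 4 \cdot 3969 = 1849 \cdot 15876 = 29354724$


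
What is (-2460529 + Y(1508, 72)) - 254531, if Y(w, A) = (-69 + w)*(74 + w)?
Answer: -438562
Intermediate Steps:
(-2460529 + Y(1508, 72)) - 254531 = (-2460529 + (-5106 + 1508² + 5*1508)) - 254531 = (-2460529 + (-5106 + 2274064 + 7540)) - 254531 = (-2460529 + 2276498) - 254531 = -184031 - 254531 = -438562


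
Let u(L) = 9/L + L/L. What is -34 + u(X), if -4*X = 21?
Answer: -243/7 ≈ -34.714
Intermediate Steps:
X = -21/4 (X = -¼*21 = -21/4 ≈ -5.2500)
u(L) = 1 + 9/L (u(L) = 9/L + 1 = 1 + 9/L)
-34 + u(X) = -34 + (9 - 21/4)/(-21/4) = -34 - 4/21*15/4 = -34 - 5/7 = -243/7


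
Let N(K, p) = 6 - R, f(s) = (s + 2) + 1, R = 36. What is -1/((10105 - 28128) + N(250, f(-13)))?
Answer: 1/18053 ≈ 5.5392e-5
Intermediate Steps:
f(s) = 3 + s (f(s) = (2 + s) + 1 = 3 + s)
N(K, p) = -30 (N(K, p) = 6 - 1*36 = 6 - 36 = -30)
-1/((10105 - 28128) + N(250, f(-13))) = -1/((10105 - 28128) - 30) = -1/(-18023 - 30) = -1/(-18053) = -1*(-1/18053) = 1/18053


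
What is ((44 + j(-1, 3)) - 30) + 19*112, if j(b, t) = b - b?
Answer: 2142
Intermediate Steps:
j(b, t) = 0
((44 + j(-1, 3)) - 30) + 19*112 = ((44 + 0) - 30) + 19*112 = (44 - 30) + 2128 = 14 + 2128 = 2142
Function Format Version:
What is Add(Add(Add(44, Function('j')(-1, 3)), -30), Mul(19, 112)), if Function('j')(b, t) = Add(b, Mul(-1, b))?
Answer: 2142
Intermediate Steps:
Function('j')(b, t) = 0
Add(Add(Add(44, Function('j')(-1, 3)), -30), Mul(19, 112)) = Add(Add(Add(44, 0), -30), Mul(19, 112)) = Add(Add(44, -30), 2128) = Add(14, 2128) = 2142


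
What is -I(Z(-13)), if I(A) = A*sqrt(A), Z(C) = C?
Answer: 13*I*sqrt(13) ≈ 46.872*I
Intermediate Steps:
I(A) = A**(3/2)
-I(Z(-13)) = -(-13)**(3/2) = -(-13)*I*sqrt(13) = 13*I*sqrt(13)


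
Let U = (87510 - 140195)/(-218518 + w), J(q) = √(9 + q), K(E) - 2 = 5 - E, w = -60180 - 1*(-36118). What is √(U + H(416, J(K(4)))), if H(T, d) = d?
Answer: √(127803273 + 1176901128*√3)/24258 ≈ 1.9187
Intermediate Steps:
w = -24062 (w = -60180 + 36118 = -24062)
K(E) = 7 - E (K(E) = 2 + (5 - E) = 7 - E)
U = 10537/48516 (U = (87510 - 140195)/(-218518 - 24062) = -52685/(-242580) = -52685*(-1/242580) = 10537/48516 ≈ 0.21719)
√(U + H(416, J(K(4)))) = √(10537/48516 + √(9 + (7 - 1*4))) = √(10537/48516 + √(9 + (7 - 4))) = √(10537/48516 + √(9 + 3)) = √(10537/48516 + √12) = √(10537/48516 + 2*√3)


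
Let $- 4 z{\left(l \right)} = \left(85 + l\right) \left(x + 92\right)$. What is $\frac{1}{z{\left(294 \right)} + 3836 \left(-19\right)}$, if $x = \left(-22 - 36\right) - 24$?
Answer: $- \frac{2}{147663} \approx -1.3544 \cdot 10^{-5}$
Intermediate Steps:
$x = -82$ ($x = -58 - 24 = -82$)
$z{\left(l \right)} = - \frac{425}{2} - \frac{5 l}{2}$ ($z{\left(l \right)} = - \frac{\left(85 + l\right) \left(-82 + 92\right)}{4} = - \frac{\left(85 + l\right) 10}{4} = - \frac{850 + 10 l}{4} = - \frac{425}{2} - \frac{5 l}{2}$)
$\frac{1}{z{\left(294 \right)} + 3836 \left(-19\right)} = \frac{1}{\left(- \frac{425}{2} - 735\right) + 3836 \left(-19\right)} = \frac{1}{\left(- \frac{425}{2} - 735\right) - 72884} = \frac{1}{- \frac{1895}{2} - 72884} = \frac{1}{- \frac{147663}{2}} = - \frac{2}{147663}$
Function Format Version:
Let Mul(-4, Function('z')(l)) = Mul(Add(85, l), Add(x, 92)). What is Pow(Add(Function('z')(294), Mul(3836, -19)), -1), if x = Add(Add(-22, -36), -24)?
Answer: Rational(-2, 147663) ≈ -1.3544e-5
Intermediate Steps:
x = -82 (x = Add(-58, -24) = -82)
Function('z')(l) = Add(Rational(-425, 2), Mul(Rational(-5, 2), l)) (Function('z')(l) = Mul(Rational(-1, 4), Mul(Add(85, l), Add(-82, 92))) = Mul(Rational(-1, 4), Mul(Add(85, l), 10)) = Mul(Rational(-1, 4), Add(850, Mul(10, l))) = Add(Rational(-425, 2), Mul(Rational(-5, 2), l)))
Pow(Add(Function('z')(294), Mul(3836, -19)), -1) = Pow(Add(Add(Rational(-425, 2), Mul(Rational(-5, 2), 294)), Mul(3836, -19)), -1) = Pow(Add(Add(Rational(-425, 2), -735), -72884), -1) = Pow(Add(Rational(-1895, 2), -72884), -1) = Pow(Rational(-147663, 2), -1) = Rational(-2, 147663)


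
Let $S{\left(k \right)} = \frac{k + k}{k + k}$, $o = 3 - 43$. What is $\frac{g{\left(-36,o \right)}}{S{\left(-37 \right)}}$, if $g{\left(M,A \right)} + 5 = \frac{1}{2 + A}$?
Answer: $- \frac{191}{38} \approx -5.0263$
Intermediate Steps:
$o = -40$ ($o = 3 - 43 = -40$)
$g{\left(M,A \right)} = -5 + \frac{1}{2 + A}$
$S{\left(k \right)} = 1$ ($S{\left(k \right)} = \frac{2 k}{2 k} = 2 k \frac{1}{2 k} = 1$)
$\frac{g{\left(-36,o \right)}}{S{\left(-37 \right)}} = \frac{\frac{1}{2 - 40} \left(-9 - -200\right)}{1} = \frac{-9 + 200}{-38} \cdot 1 = \left(- \frac{1}{38}\right) 191 \cdot 1 = \left(- \frac{191}{38}\right) 1 = - \frac{191}{38}$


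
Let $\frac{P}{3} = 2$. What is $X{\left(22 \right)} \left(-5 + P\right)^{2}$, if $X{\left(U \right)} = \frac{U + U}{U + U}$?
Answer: $1$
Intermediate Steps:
$P = 6$ ($P = 3 \cdot 2 = 6$)
$X{\left(U \right)} = 1$ ($X{\left(U \right)} = \frac{2 U}{2 U} = 2 U \frac{1}{2 U} = 1$)
$X{\left(22 \right)} \left(-5 + P\right)^{2} = 1 \left(-5 + 6\right)^{2} = 1 \cdot 1^{2} = 1 \cdot 1 = 1$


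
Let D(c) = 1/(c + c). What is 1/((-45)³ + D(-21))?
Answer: -42/3827251 ≈ -1.0974e-5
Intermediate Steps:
D(c) = 1/(2*c)
1/((-45)³ + D(-21)) = 1/((-45)³ + (½)/(-21)) = 1/(-91125 + (½)*(-1/21)) = 1/(-91125 - 1/42) = 1/(-3827251/42) = -42/3827251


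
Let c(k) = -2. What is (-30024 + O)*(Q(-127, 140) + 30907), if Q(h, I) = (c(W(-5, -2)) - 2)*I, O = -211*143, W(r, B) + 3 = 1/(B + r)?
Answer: -1826798359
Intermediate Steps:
W(r, B) = -3 + 1/(B + r)
O = -30173
Q(h, I) = -4*I (Q(h, I) = (-2 - 2)*I = -4*I)
(-30024 + O)*(Q(-127, 140) + 30907) = (-30024 - 30173)*(-4*140 + 30907) = -60197*(-560 + 30907) = -60197*30347 = -1826798359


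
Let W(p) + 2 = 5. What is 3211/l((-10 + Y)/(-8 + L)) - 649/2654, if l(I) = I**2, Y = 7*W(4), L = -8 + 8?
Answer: 545329087/321134 ≈ 1698.1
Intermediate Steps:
L = 0
W(p) = 3 (W(p) = -2 + 5 = 3)
Y = 21 (Y = 7*3 = 21)
3211/l((-10 + Y)/(-8 + L)) - 649/2654 = 3211/(((-10 + 21)/(-8 + 0))**2) - 649/2654 = 3211/((11/(-8))**2) - 649*1/2654 = 3211/((11*(-1/8))**2) - 649/2654 = 3211/((-11/8)**2) - 649/2654 = 3211/(121/64) - 649/2654 = 3211*(64/121) - 649/2654 = 205504/121 - 649/2654 = 545329087/321134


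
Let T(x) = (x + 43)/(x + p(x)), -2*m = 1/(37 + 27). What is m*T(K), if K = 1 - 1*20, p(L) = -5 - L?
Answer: 3/80 ≈ 0.037500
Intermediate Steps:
m = -1/128 (m = -1/(2*(37 + 27)) = -1/2/64 = -1/2*1/64 = -1/128 ≈ -0.0078125)
K = -19 (K = 1 - 20 = -19)
T(x) = -43/5 - x/5 (T(x) = (x + 43)/(x + (-5 - x)) = (43 + x)/(-5) = (43 + x)*(-1/5) = -43/5 - x/5)
m*T(K) = -(-43/5 - 1/5*(-19))/128 = -(-43/5 + 19/5)/128 = -1/128*(-24/5) = 3/80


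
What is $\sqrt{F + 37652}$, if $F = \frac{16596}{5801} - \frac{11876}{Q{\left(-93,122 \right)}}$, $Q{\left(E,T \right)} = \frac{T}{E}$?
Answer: $\frac{\sqrt{5848648635981482}}{353861} \approx 216.12$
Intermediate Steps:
$F = \frac{3204521790}{353861}$ ($F = \frac{16596}{5801} - \frac{11876}{122 \frac{1}{-93}} = 16596 \cdot \frac{1}{5801} - \frac{11876}{122 \left(- \frac{1}{93}\right)} = \frac{16596}{5801} - \frac{11876}{- \frac{122}{93}} = \frac{16596}{5801} - - \frac{552234}{61} = \frac{16596}{5801} + \frac{552234}{61} = \frac{3204521790}{353861} \approx 9055.9$)
$\sqrt{F + 37652} = \sqrt{\frac{3204521790}{353861} + 37652} = \sqrt{\frac{16528096162}{353861}} = \frac{\sqrt{5848648635981482}}{353861}$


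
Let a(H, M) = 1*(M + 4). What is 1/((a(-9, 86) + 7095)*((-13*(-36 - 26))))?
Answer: 1/5791110 ≈ 1.7268e-7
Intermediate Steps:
a(H, M) = 4 + M (a(H, M) = 1*(4 + M) = 4 + M)
1/((a(-9, 86) + 7095)*((-13*(-36 - 26)))) = 1/(((4 + 86) + 7095)*((-13*(-36 - 26)))) = 1/((90 + 7095)*((-13*(-62)))) = 1/(7185*806) = (1/7185)*(1/806) = 1/5791110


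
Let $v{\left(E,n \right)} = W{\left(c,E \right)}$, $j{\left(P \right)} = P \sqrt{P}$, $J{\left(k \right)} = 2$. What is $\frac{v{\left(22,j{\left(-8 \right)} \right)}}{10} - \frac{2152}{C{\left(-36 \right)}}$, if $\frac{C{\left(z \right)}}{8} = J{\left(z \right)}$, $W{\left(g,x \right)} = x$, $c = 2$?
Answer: $- \frac{1323}{10} \approx -132.3$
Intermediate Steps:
$j{\left(P \right)} = P^{\frac{3}{2}}$
$v{\left(E,n \right)} = E$
$C{\left(z \right)} = 16$ ($C{\left(z \right)} = 8 \cdot 2 = 16$)
$\frac{v{\left(22,j{\left(-8 \right)} \right)}}{10} - \frac{2152}{C{\left(-36 \right)}} = \frac{22}{10} - \frac{2152}{16} = 22 \cdot \frac{1}{10} - \frac{269}{2} = \frac{11}{5} - \frac{269}{2} = - \frac{1323}{10}$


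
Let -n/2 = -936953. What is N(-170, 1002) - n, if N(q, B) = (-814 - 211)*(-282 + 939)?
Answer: -2547331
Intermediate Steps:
N(q, B) = -673425 (N(q, B) = -1025*657 = -673425)
n = 1873906 (n = -2*(-936953) = 1873906)
N(-170, 1002) - n = -673425 - 1*1873906 = -673425 - 1873906 = -2547331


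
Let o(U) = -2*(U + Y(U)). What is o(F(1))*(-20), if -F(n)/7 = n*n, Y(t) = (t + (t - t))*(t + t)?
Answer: 3640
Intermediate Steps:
Y(t) = 2*t² (Y(t) = (t + 0)*(2*t) = t*(2*t) = 2*t²)
F(n) = -7*n² (F(n) = -7*n*n = -7*n²)
o(U) = -4*U² - 2*U (o(U) = -2*(U + 2*U²) = -4*U² - 2*U)
o(F(1))*(-20) = (2*(-7*1²)*(-1 - (-14)*1²))*(-20) = (2*(-7*1)*(-1 - (-14)))*(-20) = (2*(-7)*(-1 - 2*(-7)))*(-20) = (2*(-7)*(-1 + 14))*(-20) = (2*(-7)*13)*(-20) = -182*(-20) = 3640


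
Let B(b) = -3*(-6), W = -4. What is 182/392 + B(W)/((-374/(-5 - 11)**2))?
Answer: -62081/5236 ≈ -11.857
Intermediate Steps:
B(b) = 18
182/392 + B(W)/((-374/(-5 - 11)**2)) = 182/392 + 18/((-374/(-5 - 11)**2)) = 182*(1/392) + 18/((-374/((-16)**2))) = 13/28 + 18/((-374/256)) = 13/28 + 18/((-374*1/256)) = 13/28 + 18/(-187/128) = 13/28 + 18*(-128/187) = 13/28 - 2304/187 = -62081/5236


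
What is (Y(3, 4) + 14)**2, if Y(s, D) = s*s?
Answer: 529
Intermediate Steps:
Y(s, D) = s**2
(Y(3, 4) + 14)**2 = (3**2 + 14)**2 = (9 + 14)**2 = 23**2 = 529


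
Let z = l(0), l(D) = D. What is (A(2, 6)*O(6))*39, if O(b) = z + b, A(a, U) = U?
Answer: 1404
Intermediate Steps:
z = 0
O(b) = b (O(b) = 0 + b = b)
(A(2, 6)*O(6))*39 = (6*6)*39 = 36*39 = 1404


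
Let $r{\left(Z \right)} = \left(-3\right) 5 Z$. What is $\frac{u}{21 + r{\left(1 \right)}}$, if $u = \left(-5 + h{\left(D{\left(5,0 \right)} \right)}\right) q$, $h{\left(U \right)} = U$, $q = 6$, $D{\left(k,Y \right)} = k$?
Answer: $0$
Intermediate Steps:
$r{\left(Z \right)} = - 15 Z$
$u = 0$ ($u = \left(-5 + 5\right) 6 = 0 \cdot 6 = 0$)
$\frac{u}{21 + r{\left(1 \right)}} = \frac{0}{21 - 15} = \frac{0}{6} = 0 \cdot \frac{1}{6} = 0$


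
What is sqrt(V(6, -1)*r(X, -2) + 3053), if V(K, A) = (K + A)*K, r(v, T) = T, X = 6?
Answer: sqrt(2993) ≈ 54.708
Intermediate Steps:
V(K, A) = K*(A + K) (V(K, A) = (A + K)*K = K*(A + K))
sqrt(V(6, -1)*r(X, -2) + 3053) = sqrt((6*(-1 + 6))*(-2) + 3053) = sqrt((6*5)*(-2) + 3053) = sqrt(30*(-2) + 3053) = sqrt(-60 + 3053) = sqrt(2993)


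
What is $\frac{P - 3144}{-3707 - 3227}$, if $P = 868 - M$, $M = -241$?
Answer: $\frac{2035}{6934} \approx 0.29348$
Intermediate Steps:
$P = 1109$ ($P = 868 - -241 = 868 + 241 = 1109$)
$\frac{P - 3144}{-3707 - 3227} = \frac{1109 - 3144}{-3707 - 3227} = - \frac{2035}{-6934} = \left(-2035\right) \left(- \frac{1}{6934}\right) = \frac{2035}{6934}$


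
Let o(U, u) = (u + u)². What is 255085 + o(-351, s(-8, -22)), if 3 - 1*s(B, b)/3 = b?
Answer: 277585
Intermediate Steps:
s(B, b) = 9 - 3*b
o(U, u) = 4*u² (o(U, u) = (2*u)² = 4*u²)
255085 + o(-351, s(-8, -22)) = 255085 + 4*(9 - 3*(-22))² = 255085 + 4*(9 + 66)² = 255085 + 4*75² = 255085 + 4*5625 = 255085 + 22500 = 277585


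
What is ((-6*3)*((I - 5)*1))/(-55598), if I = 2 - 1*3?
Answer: -54/27799 ≈ -0.0019425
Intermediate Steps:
I = -1 (I = 2 - 3 = -1)
((-6*3)*((I - 5)*1))/(-55598) = ((-6*3)*((-1 - 5)*1))/(-55598) = -(-108)*(-1/55598) = -18*(-6)*(-1/55598) = 108*(-1/55598) = -54/27799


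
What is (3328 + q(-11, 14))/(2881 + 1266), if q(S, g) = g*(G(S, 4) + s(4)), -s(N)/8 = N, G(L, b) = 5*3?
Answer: 3090/4147 ≈ 0.74512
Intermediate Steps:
G(L, b) = 15
s(N) = -8*N
q(S, g) = -17*g (q(S, g) = g*(15 - 8*4) = g*(15 - 32) = g*(-17) = -17*g)
(3328 + q(-11, 14))/(2881 + 1266) = (3328 - 17*14)/(2881 + 1266) = (3328 - 238)/4147 = 3090*(1/4147) = 3090/4147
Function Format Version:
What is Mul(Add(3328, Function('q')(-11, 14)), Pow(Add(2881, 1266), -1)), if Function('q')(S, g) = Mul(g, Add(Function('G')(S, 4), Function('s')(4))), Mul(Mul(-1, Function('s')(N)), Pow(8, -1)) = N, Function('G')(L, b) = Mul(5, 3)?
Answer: Rational(3090, 4147) ≈ 0.74512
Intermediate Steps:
Function('G')(L, b) = 15
Function('s')(N) = Mul(-8, N)
Function('q')(S, g) = Mul(-17, g) (Function('q')(S, g) = Mul(g, Add(15, Mul(-8, 4))) = Mul(g, Add(15, -32)) = Mul(g, -17) = Mul(-17, g))
Mul(Add(3328, Function('q')(-11, 14)), Pow(Add(2881, 1266), -1)) = Mul(Add(3328, Mul(-17, 14)), Pow(Add(2881, 1266), -1)) = Mul(Add(3328, -238), Pow(4147, -1)) = Mul(3090, Rational(1, 4147)) = Rational(3090, 4147)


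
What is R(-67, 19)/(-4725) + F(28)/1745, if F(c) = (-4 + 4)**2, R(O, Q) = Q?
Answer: -19/4725 ≈ -0.0040212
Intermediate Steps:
F(c) = 0 (F(c) = 0**2 = 0)
R(-67, 19)/(-4725) + F(28)/1745 = 19/(-4725) + 0/1745 = 19*(-1/4725) + 0*(1/1745) = -19/4725 + 0 = -19/4725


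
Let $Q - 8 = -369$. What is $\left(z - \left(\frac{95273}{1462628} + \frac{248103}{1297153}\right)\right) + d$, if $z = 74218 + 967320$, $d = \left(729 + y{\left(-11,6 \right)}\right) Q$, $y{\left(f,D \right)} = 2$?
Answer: $\frac{1475392071382075895}{1897252298084} \approx 7.7765 \cdot 10^{5}$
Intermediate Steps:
$Q = -361$ ($Q = 8 - 369 = -361$)
$d = -263891$ ($d = \left(729 + 2\right) \left(-361\right) = 731 \left(-361\right) = -263891$)
$z = 1041538$
$\left(z - \left(\frac{95273}{1462628} + \frac{248103}{1297153}\right)\right) + d = \left(1041538 - \left(\frac{95273}{1462628} + \frac{248103}{1297153}\right)\right) - 263891 = \left(1041538 - \frac{486466052453}{1897252298084}\right) - 263891 = \frac{1976059877575760739}{1897252298084} - 263891 = \frac{1475392071382075895}{1897252298084}$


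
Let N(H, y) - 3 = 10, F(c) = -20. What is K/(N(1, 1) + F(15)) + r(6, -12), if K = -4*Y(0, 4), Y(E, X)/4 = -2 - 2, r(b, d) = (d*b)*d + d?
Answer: 5900/7 ≈ 842.86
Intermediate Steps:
r(b, d) = d + b*d**2 (r(b, d) = (b*d)*d + d = b*d**2 + d = d + b*d**2)
Y(E, X) = -16 (Y(E, X) = 4*(-2 - 2) = 4*(-4) = -16)
N(H, y) = 13 (N(H, y) = 3 + 10 = 13)
K = 64 (K = -4*(-16) = 64)
K/(N(1, 1) + F(15)) + r(6, -12) = 64/(13 - 20) - 12*(1 + 6*(-12)) = 64/(-7) - 12*(1 - 72) = -1/7*64 - 12*(-71) = -64/7 + 852 = 5900/7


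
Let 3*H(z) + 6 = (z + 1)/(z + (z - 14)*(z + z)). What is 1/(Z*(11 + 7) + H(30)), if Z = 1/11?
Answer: -2970/1049 ≈ -2.8313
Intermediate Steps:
Z = 1/11 ≈ 0.090909
H(z) = -2 + (1 + z)/(3*(z + 2*z*(-14 + z))) (H(z) = -2 + ((z + 1)/(z + (z - 14)*(z + z)))/3 = -2 + ((1 + z)/(z + (-14 + z)*(2*z)))/3 = -2 + ((1 + z)/(z + 2*z*(-14 + z)))/3 = -2 + (1 + z)/(3*(z + 2*z*(-14 + z))))
1/(Z*(11 + 7) + H(30)) = 1/((11 + 7)/11 + (⅓)*(1 - 12*30² + 163*30)/(30*(-27 + 2*30))) = 1/((1/11)*18 + (⅓)*(1/30)*(1 - 12*900 + 4890)/(-27 + 60)) = 1/(18/11 + (⅓)*(1/30)*(1 - 10800 + 4890)/33) = 1/(18/11 + (⅓)*(1/30)*(1/33)*(-5909)) = 1/(18/11 - 5909/2970) = 1/(-1049/2970) = -2970/1049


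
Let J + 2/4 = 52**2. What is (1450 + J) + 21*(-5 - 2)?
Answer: 8013/2 ≈ 4006.5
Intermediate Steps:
J = 5407/2 (J = -1/2 + 52**2 = -1/2 + 2704 = 5407/2 ≈ 2703.5)
(1450 + J) + 21*(-5 - 2) = (1450 + 5407/2) + 21*(-5 - 2) = 8307/2 + 21*(-7) = 8307/2 - 147 = 8013/2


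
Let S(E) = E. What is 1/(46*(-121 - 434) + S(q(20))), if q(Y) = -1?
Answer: -1/25531 ≈ -3.9168e-5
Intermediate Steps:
1/(46*(-121 - 434) + S(q(20))) = 1/(46*(-121 - 434) - 1) = 1/(46*(-555) - 1) = 1/(-25530 - 1) = 1/(-25531) = -1/25531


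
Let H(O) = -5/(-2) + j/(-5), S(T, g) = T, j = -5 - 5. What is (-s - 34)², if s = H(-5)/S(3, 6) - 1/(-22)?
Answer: 152881/121 ≈ 1263.5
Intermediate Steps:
j = -10
H(O) = 9/2 (H(O) = -5/(-2) - 10/(-5) = -5*(-½) - 10*(-⅕) = 5/2 + 2 = 9/2)
s = 17/11 (s = (9/2)/3 - 1/(-22) = (9/2)*(⅓) - 1*(-1/22) = 3/2 + 1/22 = 17/11 ≈ 1.5455)
(-s - 34)² = (-1*17/11 - 34)² = (-17/11 - 34)² = (-391/11)² = 152881/121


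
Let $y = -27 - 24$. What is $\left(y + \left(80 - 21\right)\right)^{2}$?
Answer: $64$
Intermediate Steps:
$y = -51$ ($y = -27 - 24 = -51$)
$\left(y + \left(80 - 21\right)\right)^{2} = \left(-51 + \left(80 - 21\right)\right)^{2} = \left(-51 + 59\right)^{2} = 8^{2} = 64$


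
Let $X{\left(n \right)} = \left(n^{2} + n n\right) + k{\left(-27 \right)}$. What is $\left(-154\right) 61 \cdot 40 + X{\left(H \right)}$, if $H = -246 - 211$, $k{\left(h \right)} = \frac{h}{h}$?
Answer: $41939$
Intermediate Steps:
$k{\left(h \right)} = 1$
$H = -457$
$X{\left(n \right)} = 1 + 2 n^{2}$ ($X{\left(n \right)} = \left(n^{2} + n n\right) + 1 = \left(n^{2} + n^{2}\right) + 1 = 2 n^{2} + 1 = 1 + 2 n^{2}$)
$\left(-154\right) 61 \cdot 40 + X{\left(H \right)} = \left(-154\right) 61 \cdot 40 + \left(1 + 2 \left(-457\right)^{2}\right) = \left(-9394\right) 40 + \left(1 + 2 \cdot 208849\right) = -375760 + \left(1 + 417698\right) = -375760 + 417699 = 41939$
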